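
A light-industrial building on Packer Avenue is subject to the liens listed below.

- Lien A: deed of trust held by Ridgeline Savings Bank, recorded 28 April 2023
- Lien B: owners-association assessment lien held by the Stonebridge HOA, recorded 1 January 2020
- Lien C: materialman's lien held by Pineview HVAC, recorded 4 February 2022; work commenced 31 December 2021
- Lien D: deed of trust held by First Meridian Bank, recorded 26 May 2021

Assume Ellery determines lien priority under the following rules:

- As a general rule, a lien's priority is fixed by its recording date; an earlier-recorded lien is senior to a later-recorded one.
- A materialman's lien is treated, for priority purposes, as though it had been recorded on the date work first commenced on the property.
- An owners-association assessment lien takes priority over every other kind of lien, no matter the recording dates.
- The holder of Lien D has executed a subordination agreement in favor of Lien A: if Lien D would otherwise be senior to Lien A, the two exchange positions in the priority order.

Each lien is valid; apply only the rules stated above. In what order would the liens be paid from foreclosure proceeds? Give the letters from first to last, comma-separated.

B, A, C, D

Effective dates: C is treated as recorded 31 December 2021, the work-commencement date.
As an owners-association assessment lien, B is senior to every other lien.
The other liens, earliest effective date first: D (26 May 2021), C (31 December 2021), A (28 April 2023).
The subordination applies — D was senior to A — so D and A swap.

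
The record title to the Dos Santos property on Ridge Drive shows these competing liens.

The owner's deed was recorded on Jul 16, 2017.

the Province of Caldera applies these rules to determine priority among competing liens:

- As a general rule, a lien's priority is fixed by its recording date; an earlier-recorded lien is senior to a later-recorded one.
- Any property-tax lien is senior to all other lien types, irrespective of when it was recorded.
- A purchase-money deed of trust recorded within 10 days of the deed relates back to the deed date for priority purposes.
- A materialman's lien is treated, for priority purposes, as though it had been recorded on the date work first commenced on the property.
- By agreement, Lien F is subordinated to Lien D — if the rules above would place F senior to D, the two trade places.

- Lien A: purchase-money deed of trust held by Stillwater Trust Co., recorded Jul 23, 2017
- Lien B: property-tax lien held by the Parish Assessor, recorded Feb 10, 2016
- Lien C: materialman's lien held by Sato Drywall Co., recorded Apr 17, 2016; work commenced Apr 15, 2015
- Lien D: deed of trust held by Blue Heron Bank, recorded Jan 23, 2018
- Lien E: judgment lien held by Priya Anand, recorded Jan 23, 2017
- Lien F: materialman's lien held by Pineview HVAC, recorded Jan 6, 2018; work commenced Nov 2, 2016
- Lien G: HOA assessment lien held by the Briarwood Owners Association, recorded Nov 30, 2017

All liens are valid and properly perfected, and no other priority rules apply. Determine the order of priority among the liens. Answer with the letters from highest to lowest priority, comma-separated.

First, effective dates: A relates back to the deed date Jul 16, 2017; C relates back to Apr 15, 2015 (work commenced); F is treated as recorded Nov 2, 2016, the work-commencement date.
B is a property-tax lien and takes priority over every other lien.
Ordering the rest by effective date: C (Apr 15, 2015), F (Nov 2, 2016), E (Jan 23, 2017), A (Jul 16, 2017), G (Nov 30, 2017), D (Jan 23, 2018).
F is senior to D before the subordination, so the two trade places.

B, C, D, E, A, G, F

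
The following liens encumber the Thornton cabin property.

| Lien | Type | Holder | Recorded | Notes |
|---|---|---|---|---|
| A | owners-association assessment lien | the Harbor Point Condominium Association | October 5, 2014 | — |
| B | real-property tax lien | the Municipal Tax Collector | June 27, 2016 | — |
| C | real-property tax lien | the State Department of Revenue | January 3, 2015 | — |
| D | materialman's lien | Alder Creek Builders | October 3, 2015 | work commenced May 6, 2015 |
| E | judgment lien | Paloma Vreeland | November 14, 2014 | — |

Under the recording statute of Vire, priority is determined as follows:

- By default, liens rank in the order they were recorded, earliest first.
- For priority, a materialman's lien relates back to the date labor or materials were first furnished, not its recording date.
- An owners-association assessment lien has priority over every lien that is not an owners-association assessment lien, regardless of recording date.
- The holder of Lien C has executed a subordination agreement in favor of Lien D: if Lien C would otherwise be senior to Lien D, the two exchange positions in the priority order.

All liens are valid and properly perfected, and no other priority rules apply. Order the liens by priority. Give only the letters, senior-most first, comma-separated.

A, E, D, C, B

First, effective dates: D is treated as recorded May 6, 2015, the work-commencement date.
A is an owners-association assessment lien and takes priority over every other lien.
The other liens, earliest effective date first: E (November 14, 2014), C (January 3, 2015), D (May 6, 2015), B (June 27, 2016).
C is senior to D before the subordination, so the two trade places.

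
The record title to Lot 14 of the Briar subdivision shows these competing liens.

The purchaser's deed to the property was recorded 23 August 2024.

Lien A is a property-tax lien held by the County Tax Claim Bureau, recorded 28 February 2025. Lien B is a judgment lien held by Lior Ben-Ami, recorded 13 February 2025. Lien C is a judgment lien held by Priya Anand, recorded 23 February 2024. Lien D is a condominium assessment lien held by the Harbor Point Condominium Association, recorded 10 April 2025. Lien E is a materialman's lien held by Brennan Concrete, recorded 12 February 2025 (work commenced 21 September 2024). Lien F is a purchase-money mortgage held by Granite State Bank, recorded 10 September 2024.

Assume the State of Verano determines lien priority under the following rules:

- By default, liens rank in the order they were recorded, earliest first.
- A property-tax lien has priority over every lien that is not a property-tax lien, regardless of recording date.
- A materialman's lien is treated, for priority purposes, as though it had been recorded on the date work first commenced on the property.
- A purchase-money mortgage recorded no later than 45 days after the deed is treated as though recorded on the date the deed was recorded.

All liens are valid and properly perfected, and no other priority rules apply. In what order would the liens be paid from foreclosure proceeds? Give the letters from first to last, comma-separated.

A, C, F, E, B, D

Adjusting effective dates: E relates back to 21 September 2024 (work commenced); F's effective date is the deed date, 23 August 2024.
A is a property-tax lien and takes priority over every other lien.
The other liens, earliest effective date first: C (23 February 2024), F (23 August 2024), E (21 September 2024), B (13 February 2025), D (10 April 2025).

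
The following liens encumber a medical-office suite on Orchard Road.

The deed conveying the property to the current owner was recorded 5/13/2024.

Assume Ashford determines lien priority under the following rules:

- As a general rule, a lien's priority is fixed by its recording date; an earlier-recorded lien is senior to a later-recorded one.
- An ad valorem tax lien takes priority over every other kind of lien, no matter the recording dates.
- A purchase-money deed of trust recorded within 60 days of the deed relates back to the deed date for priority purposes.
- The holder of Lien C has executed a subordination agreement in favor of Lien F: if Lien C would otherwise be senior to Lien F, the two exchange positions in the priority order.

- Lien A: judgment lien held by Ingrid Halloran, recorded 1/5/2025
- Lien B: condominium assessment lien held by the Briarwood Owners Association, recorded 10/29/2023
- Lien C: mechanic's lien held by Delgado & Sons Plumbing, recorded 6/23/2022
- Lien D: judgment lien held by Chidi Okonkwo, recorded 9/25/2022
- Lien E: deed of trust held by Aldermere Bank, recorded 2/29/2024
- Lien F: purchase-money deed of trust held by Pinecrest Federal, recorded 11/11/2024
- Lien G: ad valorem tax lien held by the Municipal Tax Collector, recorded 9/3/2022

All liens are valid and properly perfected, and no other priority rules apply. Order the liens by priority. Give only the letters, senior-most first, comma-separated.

First, effective dates: F missed the 60-day window (182 days after the deed), so its recording date stands.
G is an ad valorem tax lien, so it outranks all other liens regardless of date.
Ordering the rest by effective date: C (6/23/2022), D (9/25/2022), B (10/29/2023), E (2/29/2024), F (11/11/2024), A (1/5/2025).
C would otherwise be senior to F, so under the subordination agreement C and F exchange positions.

G, F, D, B, E, C, A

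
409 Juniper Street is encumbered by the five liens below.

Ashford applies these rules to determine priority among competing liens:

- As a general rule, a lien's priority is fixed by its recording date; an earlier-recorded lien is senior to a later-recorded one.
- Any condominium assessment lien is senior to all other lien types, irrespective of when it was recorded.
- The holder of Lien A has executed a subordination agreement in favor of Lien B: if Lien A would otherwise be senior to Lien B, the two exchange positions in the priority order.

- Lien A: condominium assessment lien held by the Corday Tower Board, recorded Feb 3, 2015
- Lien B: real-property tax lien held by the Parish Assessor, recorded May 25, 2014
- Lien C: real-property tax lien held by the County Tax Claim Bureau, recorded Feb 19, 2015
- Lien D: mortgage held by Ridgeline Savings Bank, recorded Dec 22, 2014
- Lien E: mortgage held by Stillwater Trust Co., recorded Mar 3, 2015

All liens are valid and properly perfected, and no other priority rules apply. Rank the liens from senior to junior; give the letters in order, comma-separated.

B, A, D, C, E

A, as a condominium assessment lien, has superpriority and ranks first.
Ordering the rest by effective date: B (May 25, 2014), D (Dec 22, 2014), C (Feb 19, 2015), E (Mar 3, 2015).
Because A would otherwise rank above B, the subordination swaps them.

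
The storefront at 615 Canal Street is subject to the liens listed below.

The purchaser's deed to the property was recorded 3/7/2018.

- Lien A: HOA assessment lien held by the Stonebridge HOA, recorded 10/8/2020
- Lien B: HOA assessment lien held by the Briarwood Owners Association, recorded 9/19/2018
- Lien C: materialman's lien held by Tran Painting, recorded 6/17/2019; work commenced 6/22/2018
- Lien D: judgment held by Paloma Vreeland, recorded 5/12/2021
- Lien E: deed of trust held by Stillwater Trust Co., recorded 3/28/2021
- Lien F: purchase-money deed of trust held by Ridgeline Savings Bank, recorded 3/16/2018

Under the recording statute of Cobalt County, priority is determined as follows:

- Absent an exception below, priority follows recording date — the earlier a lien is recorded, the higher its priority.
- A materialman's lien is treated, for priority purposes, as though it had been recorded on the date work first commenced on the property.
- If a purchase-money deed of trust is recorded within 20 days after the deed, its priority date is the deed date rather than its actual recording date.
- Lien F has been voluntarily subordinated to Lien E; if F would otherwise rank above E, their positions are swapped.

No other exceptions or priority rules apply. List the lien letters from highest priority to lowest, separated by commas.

E, C, B, A, F, D

Adjusting effective dates: C's effective date is 6/22/2018, when work began; F was recorded within the 20-day window, so its effective date is the deed date 3/7/2018.
By effective date, earliest first: F (3/7/2018), C (6/22/2018), B (9/19/2018), A (10/8/2020), E (3/28/2021), D (5/12/2021).
F is senior to E before the subordination, so the two trade places.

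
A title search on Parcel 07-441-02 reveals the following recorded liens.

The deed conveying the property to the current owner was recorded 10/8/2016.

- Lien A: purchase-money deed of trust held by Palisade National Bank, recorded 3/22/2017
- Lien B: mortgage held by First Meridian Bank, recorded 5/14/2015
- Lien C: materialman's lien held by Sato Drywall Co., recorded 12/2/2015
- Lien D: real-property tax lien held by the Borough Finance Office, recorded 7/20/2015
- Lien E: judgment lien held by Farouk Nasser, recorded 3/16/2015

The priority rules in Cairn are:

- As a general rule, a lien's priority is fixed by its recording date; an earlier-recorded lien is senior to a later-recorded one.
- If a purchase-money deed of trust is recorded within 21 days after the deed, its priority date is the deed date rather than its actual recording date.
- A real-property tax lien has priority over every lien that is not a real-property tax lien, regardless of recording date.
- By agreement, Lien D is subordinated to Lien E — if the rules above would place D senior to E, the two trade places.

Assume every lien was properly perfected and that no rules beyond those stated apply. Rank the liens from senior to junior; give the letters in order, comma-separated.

E, D, B, C, A

Effective dates after the stated exceptions: A missed the 21-day window (165 days after the deed), so its recording date stands.
D is a real-property tax lien and takes priority over every other lien.
Remaining liens by effective date: E (3/16/2015), B (5/14/2015), C (12/2/2015), A (3/22/2017).
The subordination applies — D was senior to E — so D and E swap.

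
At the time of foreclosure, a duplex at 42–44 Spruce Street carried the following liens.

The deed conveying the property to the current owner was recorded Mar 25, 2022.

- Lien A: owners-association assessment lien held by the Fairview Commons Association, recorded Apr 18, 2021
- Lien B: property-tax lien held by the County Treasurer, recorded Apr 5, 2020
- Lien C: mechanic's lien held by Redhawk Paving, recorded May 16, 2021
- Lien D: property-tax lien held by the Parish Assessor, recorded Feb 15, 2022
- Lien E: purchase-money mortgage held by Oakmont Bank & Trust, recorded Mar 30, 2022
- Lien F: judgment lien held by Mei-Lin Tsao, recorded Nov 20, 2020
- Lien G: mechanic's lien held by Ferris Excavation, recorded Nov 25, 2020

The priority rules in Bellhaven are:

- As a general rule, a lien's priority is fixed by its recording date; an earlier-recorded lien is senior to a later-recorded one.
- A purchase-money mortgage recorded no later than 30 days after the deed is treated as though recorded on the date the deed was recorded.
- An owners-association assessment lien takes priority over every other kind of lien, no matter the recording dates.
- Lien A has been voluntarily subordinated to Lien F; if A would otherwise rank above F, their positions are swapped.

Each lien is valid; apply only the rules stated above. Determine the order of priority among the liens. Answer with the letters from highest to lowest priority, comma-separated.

First, effective dates: E was recorded within the 30-day window, so its effective date is the deed date Mar 25, 2022.
A is an owners-association assessment lien and takes priority over every other lien.
The other liens, earliest effective date first: B (Apr 5, 2020), F (Nov 20, 2020), G (Nov 25, 2020), C (May 16, 2021), D (Feb 15, 2022), E (Mar 25, 2022).
A is senior to F before the subordination, so the two trade places.

F, B, A, G, C, D, E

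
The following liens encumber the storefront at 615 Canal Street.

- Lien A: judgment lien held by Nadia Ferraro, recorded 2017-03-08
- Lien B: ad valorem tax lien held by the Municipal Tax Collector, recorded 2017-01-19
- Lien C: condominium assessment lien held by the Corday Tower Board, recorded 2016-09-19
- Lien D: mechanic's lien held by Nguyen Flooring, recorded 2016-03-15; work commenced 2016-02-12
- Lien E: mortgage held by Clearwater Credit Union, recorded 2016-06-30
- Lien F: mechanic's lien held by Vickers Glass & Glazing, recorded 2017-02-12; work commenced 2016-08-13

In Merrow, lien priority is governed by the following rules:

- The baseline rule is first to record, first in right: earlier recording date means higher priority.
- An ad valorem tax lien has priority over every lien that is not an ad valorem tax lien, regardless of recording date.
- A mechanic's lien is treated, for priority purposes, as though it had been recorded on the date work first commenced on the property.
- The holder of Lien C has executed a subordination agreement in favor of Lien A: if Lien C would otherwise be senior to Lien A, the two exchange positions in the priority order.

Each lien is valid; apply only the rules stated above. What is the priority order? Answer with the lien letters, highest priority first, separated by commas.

First, effective dates: D relates back to 2016-02-12 (work commenced); F's effective date is 2016-08-13, when work began.
B, as an ad valorem tax lien, has superpriority and ranks first.
The other liens, earliest effective date first: D (2016-02-12), E (2016-06-30), F (2016-08-13), C (2016-09-19), A (2017-03-08).
Because C would otherwise rank above A, the subordination swaps them.

B, D, E, F, A, C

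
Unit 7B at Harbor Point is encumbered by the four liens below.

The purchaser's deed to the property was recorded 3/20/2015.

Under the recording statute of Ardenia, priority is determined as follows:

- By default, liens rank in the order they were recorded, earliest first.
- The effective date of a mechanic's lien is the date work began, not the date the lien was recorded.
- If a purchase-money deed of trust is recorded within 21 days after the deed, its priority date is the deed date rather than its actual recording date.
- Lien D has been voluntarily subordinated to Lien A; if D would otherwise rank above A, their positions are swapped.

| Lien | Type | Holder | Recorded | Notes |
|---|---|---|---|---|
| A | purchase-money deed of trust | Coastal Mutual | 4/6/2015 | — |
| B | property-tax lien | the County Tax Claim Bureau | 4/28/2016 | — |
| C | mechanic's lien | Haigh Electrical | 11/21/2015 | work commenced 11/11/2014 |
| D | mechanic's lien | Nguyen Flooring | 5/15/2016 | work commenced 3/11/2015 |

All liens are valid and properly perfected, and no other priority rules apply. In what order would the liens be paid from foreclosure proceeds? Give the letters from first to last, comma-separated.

First, effective dates: A's effective date is the deed date, 3/20/2015; C's effective date is 11/11/2014, when work began; D relates back to 3/11/2015 (work commenced).
By effective date, earliest first: C (11/11/2014), D (3/11/2015), A (3/20/2015), B (4/28/2016).
Because D would otherwise rank above A, the subordination swaps them.

C, A, D, B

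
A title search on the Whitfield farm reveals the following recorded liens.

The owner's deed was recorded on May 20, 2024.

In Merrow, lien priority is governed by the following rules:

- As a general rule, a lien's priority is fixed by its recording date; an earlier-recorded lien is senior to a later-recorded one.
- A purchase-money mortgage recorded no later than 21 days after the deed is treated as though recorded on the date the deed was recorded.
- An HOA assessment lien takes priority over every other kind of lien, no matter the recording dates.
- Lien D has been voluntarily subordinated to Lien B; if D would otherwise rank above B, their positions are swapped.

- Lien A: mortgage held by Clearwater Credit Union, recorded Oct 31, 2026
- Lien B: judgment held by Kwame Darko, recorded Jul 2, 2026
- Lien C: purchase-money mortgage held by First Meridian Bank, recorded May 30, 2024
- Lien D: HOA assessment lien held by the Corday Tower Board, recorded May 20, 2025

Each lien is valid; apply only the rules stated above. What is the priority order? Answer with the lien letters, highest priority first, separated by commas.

First, effective dates: C relates back to the deed date May 20, 2024.
D is an HOA assessment lien, so it outranks all other liens regardless of date.
Among the remaining liens, by effective date: C (May 20, 2024), B (Jul 2, 2026), A (Oct 31, 2026).
D would otherwise be senior to B, so under the subordination agreement D and B exchange positions.

B, C, D, A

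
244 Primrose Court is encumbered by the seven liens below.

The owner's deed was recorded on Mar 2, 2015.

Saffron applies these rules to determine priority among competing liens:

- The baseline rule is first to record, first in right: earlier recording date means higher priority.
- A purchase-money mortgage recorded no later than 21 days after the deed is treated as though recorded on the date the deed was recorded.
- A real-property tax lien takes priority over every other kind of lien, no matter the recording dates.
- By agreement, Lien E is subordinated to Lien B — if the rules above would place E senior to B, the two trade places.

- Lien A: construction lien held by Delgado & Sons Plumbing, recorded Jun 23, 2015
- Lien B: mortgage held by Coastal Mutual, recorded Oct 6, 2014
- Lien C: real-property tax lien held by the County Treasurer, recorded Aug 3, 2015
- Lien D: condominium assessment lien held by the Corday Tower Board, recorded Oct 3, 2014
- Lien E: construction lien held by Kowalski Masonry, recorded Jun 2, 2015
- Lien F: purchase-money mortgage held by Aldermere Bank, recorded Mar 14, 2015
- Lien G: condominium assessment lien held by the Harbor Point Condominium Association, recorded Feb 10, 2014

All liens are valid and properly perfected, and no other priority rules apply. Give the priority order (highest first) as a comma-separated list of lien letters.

Effective dates: F's effective date is the deed date, Mar 2, 2015.
C, as a real-property tax lien, has superpriority and ranks first.
Remaining liens by effective date: G (Feb 10, 2014), D (Oct 3, 2014), B (Oct 6, 2014), F (Mar 2, 2015), E (Jun 2, 2015), A (Jun 23, 2015).
E is already junior to B, so the subordination agreement changes nothing.

C, G, D, B, F, E, A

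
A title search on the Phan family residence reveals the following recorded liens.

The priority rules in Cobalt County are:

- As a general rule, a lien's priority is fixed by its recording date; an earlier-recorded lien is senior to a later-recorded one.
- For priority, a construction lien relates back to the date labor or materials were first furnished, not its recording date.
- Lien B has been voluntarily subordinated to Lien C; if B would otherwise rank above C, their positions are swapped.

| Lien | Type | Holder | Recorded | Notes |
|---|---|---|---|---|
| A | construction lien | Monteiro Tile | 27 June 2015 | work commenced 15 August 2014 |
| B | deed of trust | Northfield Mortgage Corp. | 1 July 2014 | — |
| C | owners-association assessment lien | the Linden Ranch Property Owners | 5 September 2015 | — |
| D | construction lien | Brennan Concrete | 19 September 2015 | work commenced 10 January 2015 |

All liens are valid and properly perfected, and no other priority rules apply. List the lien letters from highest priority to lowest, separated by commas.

Effective dates after the stated exceptions: A's effective date is 15 August 2014, when work began; D relates back to 10 January 2015 (work commenced).
Sorted by effective date: B (1 July 2014), A (15 August 2014), D (10 January 2015), C (5 September 2015).
The subordination applies — B was senior to C — so B and C swap.

C, A, D, B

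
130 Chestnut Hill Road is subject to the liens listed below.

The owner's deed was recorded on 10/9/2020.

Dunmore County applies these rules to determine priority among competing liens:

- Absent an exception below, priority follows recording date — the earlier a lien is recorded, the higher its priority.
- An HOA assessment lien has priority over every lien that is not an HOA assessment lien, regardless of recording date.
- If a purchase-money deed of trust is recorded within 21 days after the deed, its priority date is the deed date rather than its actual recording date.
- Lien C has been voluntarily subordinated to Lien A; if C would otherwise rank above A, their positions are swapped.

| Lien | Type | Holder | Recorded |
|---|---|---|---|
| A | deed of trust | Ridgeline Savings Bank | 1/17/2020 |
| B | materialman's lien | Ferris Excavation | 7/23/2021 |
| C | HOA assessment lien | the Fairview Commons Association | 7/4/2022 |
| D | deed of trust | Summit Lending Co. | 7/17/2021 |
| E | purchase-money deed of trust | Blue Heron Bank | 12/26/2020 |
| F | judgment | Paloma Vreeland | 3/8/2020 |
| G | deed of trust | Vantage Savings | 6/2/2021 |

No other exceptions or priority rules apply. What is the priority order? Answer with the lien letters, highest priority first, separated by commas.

A, C, F, E, G, D, B

Effective dates: E was recorded 78 days after the deed, outside the 21-day window, so it keeps its recording date.
C is an HOA assessment lien, so it outranks all other liens regardless of date.
Remaining liens by effective date: A (1/17/2020), F (3/8/2020), E (12/26/2020), G (6/2/2021), D (7/17/2021), B (7/23/2021).
C would otherwise be senior to A, so under the subordination agreement C and A exchange positions.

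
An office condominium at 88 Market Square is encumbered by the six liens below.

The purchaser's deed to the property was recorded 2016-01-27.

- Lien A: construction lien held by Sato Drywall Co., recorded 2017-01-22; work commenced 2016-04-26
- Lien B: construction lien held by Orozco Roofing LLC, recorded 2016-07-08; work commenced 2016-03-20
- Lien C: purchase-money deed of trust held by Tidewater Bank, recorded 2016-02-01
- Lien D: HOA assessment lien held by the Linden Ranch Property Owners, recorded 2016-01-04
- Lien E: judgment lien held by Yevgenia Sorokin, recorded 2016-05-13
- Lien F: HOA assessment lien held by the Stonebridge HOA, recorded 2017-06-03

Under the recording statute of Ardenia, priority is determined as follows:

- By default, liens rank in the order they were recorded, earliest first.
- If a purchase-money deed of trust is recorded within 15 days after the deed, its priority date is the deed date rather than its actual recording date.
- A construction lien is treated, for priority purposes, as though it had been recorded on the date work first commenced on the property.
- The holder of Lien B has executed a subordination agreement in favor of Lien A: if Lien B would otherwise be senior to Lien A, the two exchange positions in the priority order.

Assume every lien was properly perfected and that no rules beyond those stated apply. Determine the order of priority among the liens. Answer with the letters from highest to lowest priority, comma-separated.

Effective dates after the stated exceptions: A's effective date is 2016-04-26, when work began; B is treated as recorded 2016-03-20, the work-commencement date; C was recorded within the 15-day window, so its effective date is the deed date 2016-01-27.
Sorted by effective date: D (2016-01-04), C (2016-01-27), B (2016-03-20), A (2016-04-26), E (2016-05-13), F (2017-06-03).
B would otherwise be senior to A, so under the subordination agreement B and A exchange positions.

D, C, A, B, E, F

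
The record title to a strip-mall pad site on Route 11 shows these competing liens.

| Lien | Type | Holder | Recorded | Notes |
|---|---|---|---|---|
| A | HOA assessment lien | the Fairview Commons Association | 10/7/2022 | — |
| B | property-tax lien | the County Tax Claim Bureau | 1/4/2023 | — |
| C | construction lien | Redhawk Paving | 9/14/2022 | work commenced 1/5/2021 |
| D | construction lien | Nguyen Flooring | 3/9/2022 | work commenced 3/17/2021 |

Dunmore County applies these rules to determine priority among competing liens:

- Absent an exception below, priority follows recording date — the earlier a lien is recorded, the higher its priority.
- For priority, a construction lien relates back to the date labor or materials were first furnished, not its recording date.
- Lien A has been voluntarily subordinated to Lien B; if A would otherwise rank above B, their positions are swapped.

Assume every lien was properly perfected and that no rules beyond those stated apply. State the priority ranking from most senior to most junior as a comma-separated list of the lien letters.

C, D, B, A

First, effective dates: C's effective date is 1/5/2021, when work began; D is treated as recorded 3/17/2021, the work-commencement date.
Sorted by effective date: C (1/5/2021), D (3/17/2021), A (10/7/2022), B (1/4/2023).
A is senior to B before the subordination, so the two trade places.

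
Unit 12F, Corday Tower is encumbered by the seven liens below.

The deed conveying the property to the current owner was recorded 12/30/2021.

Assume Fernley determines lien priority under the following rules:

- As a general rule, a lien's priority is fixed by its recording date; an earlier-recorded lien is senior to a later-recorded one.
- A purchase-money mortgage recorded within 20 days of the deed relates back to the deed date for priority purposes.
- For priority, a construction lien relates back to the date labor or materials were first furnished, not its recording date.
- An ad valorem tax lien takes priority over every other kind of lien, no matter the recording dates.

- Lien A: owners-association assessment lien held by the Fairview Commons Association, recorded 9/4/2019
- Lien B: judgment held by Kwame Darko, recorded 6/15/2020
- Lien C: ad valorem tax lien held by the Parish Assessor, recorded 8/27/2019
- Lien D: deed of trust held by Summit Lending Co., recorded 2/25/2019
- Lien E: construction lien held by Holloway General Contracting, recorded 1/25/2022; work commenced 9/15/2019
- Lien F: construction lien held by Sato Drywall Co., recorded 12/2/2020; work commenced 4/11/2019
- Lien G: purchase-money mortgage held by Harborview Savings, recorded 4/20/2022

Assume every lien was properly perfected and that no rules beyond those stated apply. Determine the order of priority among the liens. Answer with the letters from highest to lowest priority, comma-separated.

Effective dates: E's effective date is 9/15/2019, when work began; F relates back to 4/11/2019 (work commenced); G was recorded 111 days after the deed — beyond 20 days — so no relation-back applies.
C, as an ad valorem tax lien, has superpriority and ranks first.
Remaining liens by effective date: D (2/25/2019), F (4/11/2019), A (9/4/2019), E (9/15/2019), B (6/15/2020), G (4/20/2022).

C, D, F, A, E, B, G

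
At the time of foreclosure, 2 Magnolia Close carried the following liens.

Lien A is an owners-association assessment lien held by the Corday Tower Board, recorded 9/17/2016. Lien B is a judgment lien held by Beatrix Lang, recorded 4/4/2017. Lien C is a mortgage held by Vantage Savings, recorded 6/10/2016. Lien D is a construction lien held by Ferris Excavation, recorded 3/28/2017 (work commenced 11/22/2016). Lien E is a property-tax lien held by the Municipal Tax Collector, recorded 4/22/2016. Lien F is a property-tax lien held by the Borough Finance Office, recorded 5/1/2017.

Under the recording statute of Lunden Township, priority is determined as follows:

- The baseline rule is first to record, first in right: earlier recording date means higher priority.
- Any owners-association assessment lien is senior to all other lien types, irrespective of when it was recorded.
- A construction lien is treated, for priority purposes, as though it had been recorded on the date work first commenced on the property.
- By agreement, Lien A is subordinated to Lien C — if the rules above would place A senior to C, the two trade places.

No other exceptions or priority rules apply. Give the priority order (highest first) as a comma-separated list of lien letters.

C, E, A, D, B, F

Adjusting effective dates: D is treated as recorded 11/22/2016, the work-commencement date.
A is an owners-association assessment lien and takes priority over every other lien.
Ordering the rest by effective date: E (4/22/2016), C (6/10/2016), D (11/22/2016), B (4/4/2017), F (5/1/2017).
A is senior to C before the subordination, so the two trade places.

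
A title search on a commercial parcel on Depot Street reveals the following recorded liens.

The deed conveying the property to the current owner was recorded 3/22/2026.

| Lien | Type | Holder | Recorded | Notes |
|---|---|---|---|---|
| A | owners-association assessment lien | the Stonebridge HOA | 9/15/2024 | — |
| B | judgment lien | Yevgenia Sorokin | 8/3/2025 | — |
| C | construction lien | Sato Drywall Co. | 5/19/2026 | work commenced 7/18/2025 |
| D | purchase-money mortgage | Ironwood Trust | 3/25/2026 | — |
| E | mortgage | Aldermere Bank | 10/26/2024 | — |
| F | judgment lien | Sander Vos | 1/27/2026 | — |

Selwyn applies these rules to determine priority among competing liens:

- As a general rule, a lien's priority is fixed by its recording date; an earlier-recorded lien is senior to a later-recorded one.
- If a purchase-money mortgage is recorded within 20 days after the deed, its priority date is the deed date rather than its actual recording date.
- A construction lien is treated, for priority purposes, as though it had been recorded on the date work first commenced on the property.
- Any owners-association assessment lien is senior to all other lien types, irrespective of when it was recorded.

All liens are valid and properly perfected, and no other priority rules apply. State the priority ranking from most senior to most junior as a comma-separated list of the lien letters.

A, E, C, B, F, D

Adjusting effective dates: C relates back to 7/18/2025 (work commenced); D was recorded within the 20-day window, so its effective date is the deed date 3/22/2026.
A, as an owners-association assessment lien, has superpriority and ranks first.
The other liens, earliest effective date first: E (10/26/2024), C (7/18/2025), B (8/3/2025), F (1/27/2026), D (3/22/2026).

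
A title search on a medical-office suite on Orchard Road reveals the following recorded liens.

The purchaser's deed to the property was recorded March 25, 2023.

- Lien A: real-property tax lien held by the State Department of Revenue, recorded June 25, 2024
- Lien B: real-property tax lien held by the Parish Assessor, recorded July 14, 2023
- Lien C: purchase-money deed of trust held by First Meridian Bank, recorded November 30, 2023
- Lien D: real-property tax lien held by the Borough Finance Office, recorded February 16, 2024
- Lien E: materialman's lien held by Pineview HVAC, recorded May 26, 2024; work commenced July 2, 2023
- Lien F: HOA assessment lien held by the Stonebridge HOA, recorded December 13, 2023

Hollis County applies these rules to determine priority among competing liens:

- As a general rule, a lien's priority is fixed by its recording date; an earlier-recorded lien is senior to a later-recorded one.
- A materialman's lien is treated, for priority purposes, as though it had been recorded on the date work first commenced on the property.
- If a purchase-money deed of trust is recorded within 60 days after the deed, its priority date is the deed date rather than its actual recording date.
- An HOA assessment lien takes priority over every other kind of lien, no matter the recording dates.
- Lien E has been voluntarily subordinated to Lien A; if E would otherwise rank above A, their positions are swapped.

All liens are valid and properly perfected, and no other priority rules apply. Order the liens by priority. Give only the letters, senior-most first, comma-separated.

First, effective dates: C was recorded 250 days after the deed — beyond 60 days — so no relation-back applies; E's effective date is July 2, 2023, when work began.
As an HOA assessment lien, F is senior to every other lien.
Ordering the rest by effective date: E (July 2, 2023), B (July 14, 2023), C (November 30, 2023), D (February 16, 2024), A (June 25, 2024).
E is senior to A before the subordination, so the two trade places.

F, A, B, C, D, E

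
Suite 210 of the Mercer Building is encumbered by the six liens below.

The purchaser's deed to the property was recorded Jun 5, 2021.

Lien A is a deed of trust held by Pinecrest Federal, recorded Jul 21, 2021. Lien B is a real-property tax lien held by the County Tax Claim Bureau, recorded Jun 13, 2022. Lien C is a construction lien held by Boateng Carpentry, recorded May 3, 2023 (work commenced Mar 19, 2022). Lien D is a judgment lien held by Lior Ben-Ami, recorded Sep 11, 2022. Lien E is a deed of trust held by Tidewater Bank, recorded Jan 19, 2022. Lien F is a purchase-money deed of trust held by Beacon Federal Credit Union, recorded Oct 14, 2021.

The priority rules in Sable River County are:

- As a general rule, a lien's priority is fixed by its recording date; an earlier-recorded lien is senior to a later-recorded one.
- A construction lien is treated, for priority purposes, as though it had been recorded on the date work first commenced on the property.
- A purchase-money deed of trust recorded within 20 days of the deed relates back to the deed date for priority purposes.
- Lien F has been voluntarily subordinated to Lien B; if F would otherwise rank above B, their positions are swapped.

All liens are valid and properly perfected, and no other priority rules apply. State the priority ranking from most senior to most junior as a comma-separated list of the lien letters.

Effective dates: C's effective date is Mar 19, 2022, when work began; F was recorded 131 days after the deed, outside the 20-day window, so it keeps its recording date.
By effective date, earliest first: A (Jul 21, 2021), F (Oct 14, 2021), E (Jan 19, 2022), C (Mar 19, 2022), B (Jun 13, 2022), D (Sep 11, 2022).
F would otherwise be senior to B, so under the subordination agreement F and B exchange positions.

A, B, E, C, F, D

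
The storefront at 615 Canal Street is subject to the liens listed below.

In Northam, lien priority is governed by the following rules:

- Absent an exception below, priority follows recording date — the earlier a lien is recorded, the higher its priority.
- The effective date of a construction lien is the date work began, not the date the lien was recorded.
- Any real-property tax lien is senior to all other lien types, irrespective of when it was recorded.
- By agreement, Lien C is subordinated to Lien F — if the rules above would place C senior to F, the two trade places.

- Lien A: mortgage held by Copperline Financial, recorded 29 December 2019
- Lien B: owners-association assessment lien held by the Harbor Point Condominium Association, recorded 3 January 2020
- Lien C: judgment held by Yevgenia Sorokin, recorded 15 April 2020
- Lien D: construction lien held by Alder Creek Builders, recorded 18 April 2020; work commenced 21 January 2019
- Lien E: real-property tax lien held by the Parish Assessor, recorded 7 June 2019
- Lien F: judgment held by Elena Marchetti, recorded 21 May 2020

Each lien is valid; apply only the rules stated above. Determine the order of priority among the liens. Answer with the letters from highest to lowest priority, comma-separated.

First, effective dates: D is treated as recorded 21 January 2019, the work-commencement date.
As a real-property tax lien, E is senior to every other lien.
Among the remaining liens, by effective date: D (21 January 2019), A (29 December 2019), B (3 January 2020), C (15 April 2020), F (21 May 2020).
C is senior to F before the subordination, so the two trade places.

E, D, A, B, F, C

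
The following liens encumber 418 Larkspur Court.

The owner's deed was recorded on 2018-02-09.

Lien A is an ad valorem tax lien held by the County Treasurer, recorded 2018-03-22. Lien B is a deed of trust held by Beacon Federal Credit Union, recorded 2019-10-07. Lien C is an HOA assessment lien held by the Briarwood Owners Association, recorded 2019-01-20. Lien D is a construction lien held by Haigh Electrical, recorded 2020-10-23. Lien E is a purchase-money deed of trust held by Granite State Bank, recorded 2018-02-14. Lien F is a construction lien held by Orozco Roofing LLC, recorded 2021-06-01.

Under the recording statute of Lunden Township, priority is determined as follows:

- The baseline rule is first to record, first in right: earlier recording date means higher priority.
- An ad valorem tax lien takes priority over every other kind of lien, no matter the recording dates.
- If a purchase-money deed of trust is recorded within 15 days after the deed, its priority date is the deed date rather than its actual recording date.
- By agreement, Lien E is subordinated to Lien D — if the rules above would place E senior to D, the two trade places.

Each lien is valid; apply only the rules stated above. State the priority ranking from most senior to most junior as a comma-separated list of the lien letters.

A, D, C, B, E, F

Effective dates after the stated exceptions: E relates back to the deed date 2018-02-09.
A, as an ad valorem tax lien, has superpriority and ranks first.
Among the remaining liens, by effective date: E (2018-02-09), C (2019-01-20), B (2019-10-07), D (2020-10-23), F (2021-06-01).
E would otherwise be senior to D, so under the subordination agreement E and D exchange positions.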